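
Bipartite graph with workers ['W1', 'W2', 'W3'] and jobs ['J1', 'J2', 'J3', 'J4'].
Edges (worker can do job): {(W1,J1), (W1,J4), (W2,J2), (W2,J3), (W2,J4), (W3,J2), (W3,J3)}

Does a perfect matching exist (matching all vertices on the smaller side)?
Yes, perfect matching exists (size 3)

Perfect matching: {(W1,J1), (W2,J4), (W3,J3)}
All 3 vertices on the smaller side are matched.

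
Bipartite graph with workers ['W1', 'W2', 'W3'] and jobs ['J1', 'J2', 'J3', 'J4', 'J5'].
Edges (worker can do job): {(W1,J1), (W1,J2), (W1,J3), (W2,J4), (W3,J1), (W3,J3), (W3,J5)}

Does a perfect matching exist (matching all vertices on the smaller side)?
Yes, perfect matching exists (size 3)

Perfect matching: {(W1,J3), (W2,J4), (W3,J5)}
All 3 vertices on the smaller side are matched.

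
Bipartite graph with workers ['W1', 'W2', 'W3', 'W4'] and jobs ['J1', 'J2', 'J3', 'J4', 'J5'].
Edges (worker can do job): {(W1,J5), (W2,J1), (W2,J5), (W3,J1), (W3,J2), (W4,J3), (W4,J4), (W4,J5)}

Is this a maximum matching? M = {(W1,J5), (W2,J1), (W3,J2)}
No, size 3 is not maximum

Proposed matching has size 3.
Maximum matching size for this graph: 4.

This is NOT maximum - can be improved to size 4.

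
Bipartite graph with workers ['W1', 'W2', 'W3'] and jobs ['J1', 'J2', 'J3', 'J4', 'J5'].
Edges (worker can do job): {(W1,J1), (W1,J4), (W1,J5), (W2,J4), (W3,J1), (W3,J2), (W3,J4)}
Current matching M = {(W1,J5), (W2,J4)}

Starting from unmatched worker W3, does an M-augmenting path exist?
Yes: W3 → J1

An M-augmenting path alternates non-matching / matching edges, starting and ending at unmatched vertices.
Path: W3 → J1
(J1 is unmatched in M, so the path is augmenting.)
Flipping edges along this path would increase |M| from 2 to 3.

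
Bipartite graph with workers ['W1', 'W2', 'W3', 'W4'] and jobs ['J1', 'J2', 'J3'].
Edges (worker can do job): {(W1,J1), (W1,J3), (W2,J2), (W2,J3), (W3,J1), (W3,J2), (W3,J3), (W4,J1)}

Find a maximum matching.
Matching: {(W2,J2), (W3,J3), (W4,J1)}

Maximum matching (size 3):
  W2 → J2
  W3 → J3
  W4 → J1

Each worker is assigned to at most one job, and each job to at most one worker.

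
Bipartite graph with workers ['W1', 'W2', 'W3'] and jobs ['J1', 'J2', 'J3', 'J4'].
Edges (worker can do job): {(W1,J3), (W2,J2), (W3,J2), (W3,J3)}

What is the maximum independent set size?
Maximum independent set = 5

By König's theorem:
- Min vertex cover = Max matching = 2
- Max independent set = Total vertices - Min vertex cover
- Max independent set = 7 - 2 = 5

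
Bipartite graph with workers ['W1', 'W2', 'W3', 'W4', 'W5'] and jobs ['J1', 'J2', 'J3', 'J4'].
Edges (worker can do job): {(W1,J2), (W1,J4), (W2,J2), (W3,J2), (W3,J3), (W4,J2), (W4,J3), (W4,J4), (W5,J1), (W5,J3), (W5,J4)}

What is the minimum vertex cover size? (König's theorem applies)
Minimum vertex cover size = 4

By König's theorem: in bipartite graphs,
min vertex cover = max matching = 4

Maximum matching has size 4, so minimum vertex cover also has size 4.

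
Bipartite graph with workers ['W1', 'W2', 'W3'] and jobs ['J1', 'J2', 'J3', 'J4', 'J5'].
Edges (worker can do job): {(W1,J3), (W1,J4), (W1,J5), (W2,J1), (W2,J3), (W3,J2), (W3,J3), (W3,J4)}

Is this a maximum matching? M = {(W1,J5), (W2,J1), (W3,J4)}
Yes, size 3 is maximum

Proposed matching has size 3.
Maximum matching size for this graph: 3.

This is a maximum matching.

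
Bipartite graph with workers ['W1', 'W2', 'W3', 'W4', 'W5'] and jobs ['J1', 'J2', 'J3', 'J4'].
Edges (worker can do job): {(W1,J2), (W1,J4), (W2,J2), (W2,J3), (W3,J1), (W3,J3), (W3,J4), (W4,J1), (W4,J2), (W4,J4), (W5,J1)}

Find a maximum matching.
Matching: {(W2,J3), (W3,J4), (W4,J2), (W5,J1)}

Maximum matching (size 4):
  W2 → J3
  W3 → J4
  W4 → J2
  W5 → J1

Each worker is assigned to at most one job, and each job to at most one worker.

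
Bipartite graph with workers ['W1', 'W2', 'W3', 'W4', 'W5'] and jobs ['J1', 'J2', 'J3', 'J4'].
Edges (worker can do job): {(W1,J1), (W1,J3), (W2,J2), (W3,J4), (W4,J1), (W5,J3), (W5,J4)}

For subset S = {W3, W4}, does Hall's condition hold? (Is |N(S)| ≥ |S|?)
Yes: |N(S)| = 2, |S| = 2

Subset S = {W3, W4}
Neighbors N(S) = {J1, J4}

|N(S)| = 2, |S| = 2
Hall's condition: |N(S)| ≥ |S| is satisfied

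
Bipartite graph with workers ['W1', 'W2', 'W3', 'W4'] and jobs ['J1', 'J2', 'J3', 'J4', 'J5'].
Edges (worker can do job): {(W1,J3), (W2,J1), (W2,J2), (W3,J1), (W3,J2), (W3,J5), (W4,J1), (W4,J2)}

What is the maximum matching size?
Maximum matching size = 4

Maximum matching: {(W1,J3), (W2,J2), (W3,J5), (W4,J1)}
Size: 4

This assigns 4 workers to 4 distinct jobs.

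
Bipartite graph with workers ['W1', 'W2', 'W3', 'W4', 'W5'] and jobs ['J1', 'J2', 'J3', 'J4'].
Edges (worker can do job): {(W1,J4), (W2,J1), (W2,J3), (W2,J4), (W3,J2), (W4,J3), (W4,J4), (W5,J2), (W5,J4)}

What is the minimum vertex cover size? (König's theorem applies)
Minimum vertex cover size = 4

By König's theorem: in bipartite graphs,
min vertex cover = max matching = 4

Maximum matching has size 4, so minimum vertex cover also has size 4.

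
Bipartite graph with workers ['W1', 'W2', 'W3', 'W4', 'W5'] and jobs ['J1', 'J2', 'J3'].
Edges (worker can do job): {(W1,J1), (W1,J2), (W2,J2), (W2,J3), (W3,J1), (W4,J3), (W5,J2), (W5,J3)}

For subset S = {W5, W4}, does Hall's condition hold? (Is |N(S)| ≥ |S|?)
Yes: |N(S)| = 2, |S| = 2

Subset S = {W5, W4}
Neighbors N(S) = {J2, J3}

|N(S)| = 2, |S| = 2
Hall's condition: |N(S)| ≥ |S| is satisfied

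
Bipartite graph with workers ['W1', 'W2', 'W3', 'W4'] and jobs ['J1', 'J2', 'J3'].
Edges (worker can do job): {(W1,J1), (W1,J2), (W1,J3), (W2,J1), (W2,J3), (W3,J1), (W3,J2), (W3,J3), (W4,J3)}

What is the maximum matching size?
Maximum matching size = 3

Maximum matching: {(W1,J2), (W3,J1), (W4,J3)}
Size: 3

This assigns 3 workers to 3 distinct jobs.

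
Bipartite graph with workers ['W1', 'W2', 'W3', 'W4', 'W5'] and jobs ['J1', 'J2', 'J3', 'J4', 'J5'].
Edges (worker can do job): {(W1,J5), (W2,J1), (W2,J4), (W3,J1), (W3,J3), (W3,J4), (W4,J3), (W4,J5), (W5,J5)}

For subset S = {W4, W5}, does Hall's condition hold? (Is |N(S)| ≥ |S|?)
Yes: |N(S)| = 2, |S| = 2

Subset S = {W4, W5}
Neighbors N(S) = {J3, J5}

|N(S)| = 2, |S| = 2
Hall's condition: |N(S)| ≥ |S| is satisfied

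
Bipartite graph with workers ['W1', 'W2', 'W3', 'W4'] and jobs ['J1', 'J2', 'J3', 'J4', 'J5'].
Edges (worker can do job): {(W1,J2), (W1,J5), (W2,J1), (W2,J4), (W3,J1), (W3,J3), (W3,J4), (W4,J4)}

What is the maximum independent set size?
Maximum independent set = 5

By König's theorem:
- Min vertex cover = Max matching = 4
- Max independent set = Total vertices - Min vertex cover
- Max independent set = 9 - 4 = 5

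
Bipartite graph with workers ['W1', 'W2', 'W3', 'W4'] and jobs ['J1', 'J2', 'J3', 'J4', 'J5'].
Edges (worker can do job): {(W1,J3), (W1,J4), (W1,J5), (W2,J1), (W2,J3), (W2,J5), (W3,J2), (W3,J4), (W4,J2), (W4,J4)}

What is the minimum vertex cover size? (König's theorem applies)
Minimum vertex cover size = 4

By König's theorem: in bipartite graphs,
min vertex cover = max matching = 4

Maximum matching has size 4, so minimum vertex cover also has size 4.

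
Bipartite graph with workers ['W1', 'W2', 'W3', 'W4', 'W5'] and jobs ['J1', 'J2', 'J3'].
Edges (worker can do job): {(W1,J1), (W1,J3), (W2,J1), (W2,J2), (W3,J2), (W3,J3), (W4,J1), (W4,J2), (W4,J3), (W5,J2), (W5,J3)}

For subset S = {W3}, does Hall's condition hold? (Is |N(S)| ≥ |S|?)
Yes: |N(S)| = 2, |S| = 1

Subset S = {W3}
Neighbors N(S) = {J2, J3}

|N(S)| = 2, |S| = 1
Hall's condition: |N(S)| ≥ |S| is satisfied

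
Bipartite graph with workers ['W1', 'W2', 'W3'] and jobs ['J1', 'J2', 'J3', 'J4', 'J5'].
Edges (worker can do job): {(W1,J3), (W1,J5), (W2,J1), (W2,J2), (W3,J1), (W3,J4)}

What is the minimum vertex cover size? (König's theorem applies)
Minimum vertex cover size = 3

By König's theorem: in bipartite graphs,
min vertex cover = max matching = 3

Maximum matching has size 3, so minimum vertex cover also has size 3.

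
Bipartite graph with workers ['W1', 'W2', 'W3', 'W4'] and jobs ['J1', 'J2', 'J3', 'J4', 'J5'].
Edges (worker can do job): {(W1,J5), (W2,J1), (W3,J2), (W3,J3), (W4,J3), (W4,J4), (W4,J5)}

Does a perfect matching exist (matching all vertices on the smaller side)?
Yes, perfect matching exists (size 4)

Perfect matching: {(W1,J5), (W2,J1), (W3,J2), (W4,J4)}
All 4 vertices on the smaller side are matched.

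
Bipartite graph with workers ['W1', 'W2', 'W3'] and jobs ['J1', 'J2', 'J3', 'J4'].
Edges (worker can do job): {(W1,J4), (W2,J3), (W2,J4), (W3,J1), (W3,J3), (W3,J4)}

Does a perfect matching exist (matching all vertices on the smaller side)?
Yes, perfect matching exists (size 3)

Perfect matching: {(W1,J4), (W2,J3), (W3,J1)}
All 3 vertices on the smaller side are matched.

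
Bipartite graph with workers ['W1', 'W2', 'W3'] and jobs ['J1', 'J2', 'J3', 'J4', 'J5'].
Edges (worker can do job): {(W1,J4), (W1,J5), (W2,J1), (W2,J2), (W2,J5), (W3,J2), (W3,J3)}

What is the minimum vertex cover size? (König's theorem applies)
Minimum vertex cover size = 3

By König's theorem: in bipartite graphs,
min vertex cover = max matching = 3

Maximum matching has size 3, so minimum vertex cover also has size 3.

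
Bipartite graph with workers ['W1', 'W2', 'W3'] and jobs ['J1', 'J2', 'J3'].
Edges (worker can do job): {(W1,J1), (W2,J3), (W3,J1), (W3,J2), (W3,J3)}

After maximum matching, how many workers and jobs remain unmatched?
Unmatched: 0 workers, 0 jobs

Maximum matching size: 3
Workers: 3 total, 3 matched, 0 unmatched
Jobs: 3 total, 3 matched, 0 unmatched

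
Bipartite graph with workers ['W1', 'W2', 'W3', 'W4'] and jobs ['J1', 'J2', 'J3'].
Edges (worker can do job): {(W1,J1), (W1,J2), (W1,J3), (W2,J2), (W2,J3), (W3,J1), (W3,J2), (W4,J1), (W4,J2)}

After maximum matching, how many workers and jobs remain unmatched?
Unmatched: 1 workers, 0 jobs

Maximum matching size: 3
Workers: 4 total, 3 matched, 1 unmatched
Jobs: 3 total, 3 matched, 0 unmatched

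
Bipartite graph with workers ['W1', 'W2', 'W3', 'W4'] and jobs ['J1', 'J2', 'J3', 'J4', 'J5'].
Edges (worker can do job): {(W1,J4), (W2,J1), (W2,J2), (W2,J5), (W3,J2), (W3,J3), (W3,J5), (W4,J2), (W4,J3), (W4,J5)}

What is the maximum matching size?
Maximum matching size = 4

Maximum matching: {(W1,J4), (W2,J1), (W3,J3), (W4,J2)}
Size: 4

This assigns 4 workers to 4 distinct jobs.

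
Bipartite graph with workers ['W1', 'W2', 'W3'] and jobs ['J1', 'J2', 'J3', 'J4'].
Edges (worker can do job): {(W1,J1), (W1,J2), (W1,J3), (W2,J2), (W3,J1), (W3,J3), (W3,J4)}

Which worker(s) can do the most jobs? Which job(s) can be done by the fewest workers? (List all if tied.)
Most versatile: W1, W3 (3 jobs); Least covered: J4 (1 workers)

Worker degrees (jobs they can do): W1:3, W2:1, W3:3
Job degrees (workers who can do it): J1:2, J2:2, J3:2, J4:1

Maximum worker degree is 3, achieved by: W1, W3
Minimum job degree is 1, achieved by: J4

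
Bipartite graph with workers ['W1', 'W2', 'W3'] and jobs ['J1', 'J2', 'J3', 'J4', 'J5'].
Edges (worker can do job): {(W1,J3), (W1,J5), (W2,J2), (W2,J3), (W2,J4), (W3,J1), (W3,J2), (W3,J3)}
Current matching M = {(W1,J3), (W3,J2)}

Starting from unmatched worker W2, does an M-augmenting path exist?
Yes: W2 → J4

An M-augmenting path alternates non-matching / matching edges, starting and ending at unmatched vertices.
Path: W2 → J4
(J4 is unmatched in M, so the path is augmenting.)
Flipping edges along this path would increase |M| from 2 to 3.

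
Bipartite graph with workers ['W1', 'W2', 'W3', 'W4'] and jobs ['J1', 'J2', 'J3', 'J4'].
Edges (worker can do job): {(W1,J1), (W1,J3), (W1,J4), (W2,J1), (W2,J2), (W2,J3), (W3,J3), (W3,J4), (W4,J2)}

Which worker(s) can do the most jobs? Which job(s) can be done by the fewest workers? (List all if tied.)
Most versatile: W1, W2 (3 jobs); Least covered: J1, J2, J4 (2 workers)

Worker degrees (jobs they can do): W1:3, W2:3, W3:2, W4:1
Job degrees (workers who can do it): J1:2, J2:2, J3:3, J4:2

Maximum worker degree is 3, achieved by: W1, W2
Minimum job degree is 2, achieved by: J1, J2, J4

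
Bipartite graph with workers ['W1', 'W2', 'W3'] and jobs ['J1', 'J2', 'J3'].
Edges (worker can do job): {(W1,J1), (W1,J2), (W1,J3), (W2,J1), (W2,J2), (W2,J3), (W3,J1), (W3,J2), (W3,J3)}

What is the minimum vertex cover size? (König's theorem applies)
Minimum vertex cover size = 3

By König's theorem: in bipartite graphs,
min vertex cover = max matching = 3

Maximum matching has size 3, so minimum vertex cover also has size 3.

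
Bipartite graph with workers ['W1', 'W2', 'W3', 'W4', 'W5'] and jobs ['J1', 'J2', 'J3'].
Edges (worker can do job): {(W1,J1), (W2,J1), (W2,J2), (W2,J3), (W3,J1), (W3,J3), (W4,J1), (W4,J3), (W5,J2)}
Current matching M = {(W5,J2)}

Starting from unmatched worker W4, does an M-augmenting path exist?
Yes: W4 → J1

An M-augmenting path alternates non-matching / matching edges, starting and ending at unmatched vertices.
Path: W4 → J1
(J1 is unmatched in M, so the path is augmenting.)
Flipping edges along this path would increase |M| from 1 to 2.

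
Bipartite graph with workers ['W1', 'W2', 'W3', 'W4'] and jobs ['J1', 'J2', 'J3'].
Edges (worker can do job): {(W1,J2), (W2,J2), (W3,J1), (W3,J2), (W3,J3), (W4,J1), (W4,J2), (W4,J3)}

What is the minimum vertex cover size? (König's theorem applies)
Minimum vertex cover size = 3

By König's theorem: in bipartite graphs,
min vertex cover = max matching = 3

Maximum matching has size 3, so minimum vertex cover also has size 3.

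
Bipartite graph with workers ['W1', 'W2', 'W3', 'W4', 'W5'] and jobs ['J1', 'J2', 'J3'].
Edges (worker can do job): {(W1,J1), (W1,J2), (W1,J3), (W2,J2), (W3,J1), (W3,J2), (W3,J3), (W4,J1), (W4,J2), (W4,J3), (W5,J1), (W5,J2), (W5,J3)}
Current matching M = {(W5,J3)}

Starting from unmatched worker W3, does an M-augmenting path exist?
Yes: W3 → J2

An M-augmenting path alternates non-matching / matching edges, starting and ending at unmatched vertices.
Path: W3 → J2
(J2 is unmatched in M, so the path is augmenting.)
Flipping edges along this path would increase |M| from 1 to 2.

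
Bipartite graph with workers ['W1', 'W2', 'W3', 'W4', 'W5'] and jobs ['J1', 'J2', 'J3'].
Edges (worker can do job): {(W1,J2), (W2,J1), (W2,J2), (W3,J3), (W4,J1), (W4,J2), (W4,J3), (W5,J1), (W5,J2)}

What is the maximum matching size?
Maximum matching size = 3

Maximum matching: {(W3,J3), (W4,J1), (W5,J2)}
Size: 3

This assigns 3 workers to 3 distinct jobs.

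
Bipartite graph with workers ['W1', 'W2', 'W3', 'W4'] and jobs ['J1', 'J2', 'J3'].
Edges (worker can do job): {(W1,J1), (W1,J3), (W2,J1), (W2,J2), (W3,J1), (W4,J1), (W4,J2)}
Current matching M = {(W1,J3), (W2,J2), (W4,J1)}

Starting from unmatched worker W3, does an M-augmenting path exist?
No augmenting path from W3

Alternating search from W3 reaches jobs: {J1, J2}.
Every reachable job is already matched in M, and following those matched edges back to workers exposes no further unvisited jobs.
No M-augmenting path from W3 exists.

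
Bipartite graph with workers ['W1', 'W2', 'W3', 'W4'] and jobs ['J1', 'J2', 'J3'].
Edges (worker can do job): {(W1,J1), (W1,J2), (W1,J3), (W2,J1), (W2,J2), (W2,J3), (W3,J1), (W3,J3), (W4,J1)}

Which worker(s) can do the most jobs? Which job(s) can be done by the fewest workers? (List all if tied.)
Most versatile: W1, W2 (3 jobs); Least covered: J2 (2 workers)

Worker degrees (jobs they can do): W1:3, W2:3, W3:2, W4:1
Job degrees (workers who can do it): J1:4, J2:2, J3:3

Maximum worker degree is 3, achieved by: W1, W2
Minimum job degree is 2, achieved by: J2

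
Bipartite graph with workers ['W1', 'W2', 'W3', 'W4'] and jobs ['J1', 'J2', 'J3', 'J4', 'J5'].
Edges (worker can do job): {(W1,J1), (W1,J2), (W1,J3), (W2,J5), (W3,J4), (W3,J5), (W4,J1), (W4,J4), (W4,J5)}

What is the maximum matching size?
Maximum matching size = 4

Maximum matching: {(W1,J3), (W2,J5), (W3,J4), (W4,J1)}
Size: 4

This assigns 4 workers to 4 distinct jobs.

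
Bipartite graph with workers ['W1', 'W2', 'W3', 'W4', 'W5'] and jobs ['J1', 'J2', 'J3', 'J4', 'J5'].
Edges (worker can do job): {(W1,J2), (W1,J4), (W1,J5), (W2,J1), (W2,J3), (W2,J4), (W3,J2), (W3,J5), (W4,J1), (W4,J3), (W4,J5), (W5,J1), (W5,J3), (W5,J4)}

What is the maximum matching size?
Maximum matching size = 5

Maximum matching: {(W1,J4), (W2,J1), (W3,J2), (W4,J5), (W5,J3)}
Size: 5

This assigns 5 workers to 5 distinct jobs.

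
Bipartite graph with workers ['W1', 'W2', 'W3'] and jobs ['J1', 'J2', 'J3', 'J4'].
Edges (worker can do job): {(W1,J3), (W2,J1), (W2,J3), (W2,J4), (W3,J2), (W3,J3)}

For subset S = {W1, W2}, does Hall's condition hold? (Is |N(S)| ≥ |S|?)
Yes: |N(S)| = 3, |S| = 2

Subset S = {W1, W2}
Neighbors N(S) = {J1, J3, J4}

|N(S)| = 3, |S| = 2
Hall's condition: |N(S)| ≥ |S| is satisfied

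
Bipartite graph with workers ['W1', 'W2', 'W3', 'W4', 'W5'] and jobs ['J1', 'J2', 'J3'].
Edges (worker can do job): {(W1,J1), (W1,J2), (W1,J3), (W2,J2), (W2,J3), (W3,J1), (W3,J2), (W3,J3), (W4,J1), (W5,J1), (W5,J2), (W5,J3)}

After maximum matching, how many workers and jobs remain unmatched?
Unmatched: 2 workers, 0 jobs

Maximum matching size: 3
Workers: 5 total, 3 matched, 2 unmatched
Jobs: 3 total, 3 matched, 0 unmatched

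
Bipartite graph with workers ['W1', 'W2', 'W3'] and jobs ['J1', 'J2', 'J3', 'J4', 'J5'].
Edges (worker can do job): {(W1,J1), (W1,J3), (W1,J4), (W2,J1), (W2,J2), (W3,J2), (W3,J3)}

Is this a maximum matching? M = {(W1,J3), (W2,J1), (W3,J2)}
Yes, size 3 is maximum

Proposed matching has size 3.
Maximum matching size for this graph: 3.

This is a maximum matching.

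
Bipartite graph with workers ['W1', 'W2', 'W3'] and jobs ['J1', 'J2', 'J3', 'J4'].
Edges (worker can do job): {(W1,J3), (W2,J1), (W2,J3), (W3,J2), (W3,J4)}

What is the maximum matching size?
Maximum matching size = 3

Maximum matching: {(W1,J3), (W2,J1), (W3,J4)}
Size: 3

This assigns 3 workers to 3 distinct jobs.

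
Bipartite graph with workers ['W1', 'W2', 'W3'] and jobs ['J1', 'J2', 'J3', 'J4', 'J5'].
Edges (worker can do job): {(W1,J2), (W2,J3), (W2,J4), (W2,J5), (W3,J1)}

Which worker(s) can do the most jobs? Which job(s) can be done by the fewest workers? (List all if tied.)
Most versatile: W2 (3 jobs); Least covered: J1, J2, J3, J4, J5 (1 workers)

Worker degrees (jobs they can do): W1:1, W2:3, W3:1
Job degrees (workers who can do it): J1:1, J2:1, J3:1, J4:1, J5:1

Maximum worker degree is 3, achieved by: W2
Minimum job degree is 1, achieved by: J1, J2, J3, J4, J5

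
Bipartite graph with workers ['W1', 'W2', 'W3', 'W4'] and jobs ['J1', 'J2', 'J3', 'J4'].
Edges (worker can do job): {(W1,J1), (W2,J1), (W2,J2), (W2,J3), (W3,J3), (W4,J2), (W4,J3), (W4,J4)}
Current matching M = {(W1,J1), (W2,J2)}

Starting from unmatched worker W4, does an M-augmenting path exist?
Yes: W4 → J3

An M-augmenting path alternates non-matching / matching edges, starting and ending at unmatched vertices.
Path: W4 → J3
(J3 is unmatched in M, so the path is augmenting.)
Flipping edges along this path would increase |M| from 2 to 3.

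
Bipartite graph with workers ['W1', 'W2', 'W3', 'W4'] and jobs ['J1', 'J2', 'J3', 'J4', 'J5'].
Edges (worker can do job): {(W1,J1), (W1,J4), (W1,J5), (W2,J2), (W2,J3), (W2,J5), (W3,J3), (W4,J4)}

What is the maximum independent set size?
Maximum independent set = 5

By König's theorem:
- Min vertex cover = Max matching = 4
- Max independent set = Total vertices - Min vertex cover
- Max independent set = 9 - 4 = 5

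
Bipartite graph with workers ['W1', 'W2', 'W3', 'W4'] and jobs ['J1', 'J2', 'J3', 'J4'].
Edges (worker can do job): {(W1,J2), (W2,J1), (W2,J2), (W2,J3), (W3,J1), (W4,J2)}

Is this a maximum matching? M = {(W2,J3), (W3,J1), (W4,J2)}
Yes, size 3 is maximum

Proposed matching has size 3.
Maximum matching size for this graph: 3.

This is a maximum matching.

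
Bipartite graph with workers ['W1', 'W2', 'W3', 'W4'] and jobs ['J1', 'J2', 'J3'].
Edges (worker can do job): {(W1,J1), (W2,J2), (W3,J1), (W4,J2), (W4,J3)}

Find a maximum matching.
Matching: {(W2,J2), (W3,J1), (W4,J3)}

Maximum matching (size 3):
  W2 → J2
  W3 → J1
  W4 → J3

Each worker is assigned to at most one job, and each job to at most one worker.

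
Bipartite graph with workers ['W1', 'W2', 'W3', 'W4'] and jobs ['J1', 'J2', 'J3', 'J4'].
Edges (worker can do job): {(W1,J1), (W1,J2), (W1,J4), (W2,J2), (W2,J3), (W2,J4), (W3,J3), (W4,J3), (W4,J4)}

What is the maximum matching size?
Maximum matching size = 4

Maximum matching: {(W1,J1), (W2,J2), (W3,J3), (W4,J4)}
Size: 4

This assigns 4 workers to 4 distinct jobs.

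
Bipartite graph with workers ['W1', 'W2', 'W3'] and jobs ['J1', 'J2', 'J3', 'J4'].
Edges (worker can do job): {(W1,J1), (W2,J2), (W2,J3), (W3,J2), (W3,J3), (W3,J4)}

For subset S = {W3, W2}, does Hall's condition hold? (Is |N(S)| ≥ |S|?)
Yes: |N(S)| = 3, |S| = 2

Subset S = {W3, W2}
Neighbors N(S) = {J2, J3, J4}

|N(S)| = 3, |S| = 2
Hall's condition: |N(S)| ≥ |S| is satisfied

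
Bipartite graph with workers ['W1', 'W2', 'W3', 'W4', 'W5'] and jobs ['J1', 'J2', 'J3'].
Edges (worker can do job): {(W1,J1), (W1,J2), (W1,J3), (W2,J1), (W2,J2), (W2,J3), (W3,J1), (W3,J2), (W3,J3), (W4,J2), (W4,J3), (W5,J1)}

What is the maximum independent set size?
Maximum independent set = 5

By König's theorem:
- Min vertex cover = Max matching = 3
- Max independent set = Total vertices - Min vertex cover
- Max independent set = 8 - 3 = 5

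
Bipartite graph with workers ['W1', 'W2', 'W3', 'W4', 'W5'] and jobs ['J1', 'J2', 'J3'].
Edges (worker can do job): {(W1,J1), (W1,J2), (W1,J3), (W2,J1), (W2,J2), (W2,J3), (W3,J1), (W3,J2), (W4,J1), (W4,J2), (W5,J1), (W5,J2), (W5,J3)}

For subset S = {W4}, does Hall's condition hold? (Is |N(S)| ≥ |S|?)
Yes: |N(S)| = 2, |S| = 1

Subset S = {W4}
Neighbors N(S) = {J1, J2}

|N(S)| = 2, |S| = 1
Hall's condition: |N(S)| ≥ |S| is satisfied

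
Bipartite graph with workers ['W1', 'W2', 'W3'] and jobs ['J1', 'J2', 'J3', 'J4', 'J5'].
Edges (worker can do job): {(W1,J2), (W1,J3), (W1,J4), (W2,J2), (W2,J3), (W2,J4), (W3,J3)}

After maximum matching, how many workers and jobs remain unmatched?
Unmatched: 0 workers, 2 jobs

Maximum matching size: 3
Workers: 3 total, 3 matched, 0 unmatched
Jobs: 5 total, 3 matched, 2 unmatched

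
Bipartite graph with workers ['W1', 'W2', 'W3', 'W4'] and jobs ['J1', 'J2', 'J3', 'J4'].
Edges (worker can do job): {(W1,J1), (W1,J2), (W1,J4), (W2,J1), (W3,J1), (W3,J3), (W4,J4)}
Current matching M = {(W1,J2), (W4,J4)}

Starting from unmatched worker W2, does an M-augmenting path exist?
Yes: W2 → J1

An M-augmenting path alternates non-matching / matching edges, starting and ending at unmatched vertices.
Path: W2 → J1
(J1 is unmatched in M, so the path is augmenting.)
Flipping edges along this path would increase |M| from 2 to 3.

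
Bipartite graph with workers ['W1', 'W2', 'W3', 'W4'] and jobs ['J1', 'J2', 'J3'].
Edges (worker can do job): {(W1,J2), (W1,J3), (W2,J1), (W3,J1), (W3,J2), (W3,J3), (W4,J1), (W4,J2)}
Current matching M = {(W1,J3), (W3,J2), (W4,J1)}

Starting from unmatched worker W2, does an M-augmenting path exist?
No augmenting path from W2

Alternating search from W2 reaches jobs: {J1, J2, J3}.
Every reachable job is already matched in M, and following those matched edges back to workers exposes no further unvisited jobs.
No M-augmenting path from W2 exists.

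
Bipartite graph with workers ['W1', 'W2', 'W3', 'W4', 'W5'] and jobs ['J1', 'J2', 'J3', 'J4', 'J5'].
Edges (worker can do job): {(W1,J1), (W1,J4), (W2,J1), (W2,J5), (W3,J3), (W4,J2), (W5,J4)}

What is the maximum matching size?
Maximum matching size = 5

Maximum matching: {(W1,J1), (W2,J5), (W3,J3), (W4,J2), (W5,J4)}
Size: 5

This assigns 5 workers to 5 distinct jobs.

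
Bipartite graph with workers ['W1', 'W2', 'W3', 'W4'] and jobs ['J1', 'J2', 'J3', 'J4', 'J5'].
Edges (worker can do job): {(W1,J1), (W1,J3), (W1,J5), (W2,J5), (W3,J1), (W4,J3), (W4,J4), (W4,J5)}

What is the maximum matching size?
Maximum matching size = 4

Maximum matching: {(W1,J3), (W2,J5), (W3,J1), (W4,J4)}
Size: 4

This assigns 4 workers to 4 distinct jobs.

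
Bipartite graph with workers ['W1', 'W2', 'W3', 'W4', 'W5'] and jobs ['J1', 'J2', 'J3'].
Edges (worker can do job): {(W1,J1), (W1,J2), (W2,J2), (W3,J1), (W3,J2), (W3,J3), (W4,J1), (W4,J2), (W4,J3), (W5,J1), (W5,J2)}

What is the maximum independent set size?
Maximum independent set = 5

By König's theorem:
- Min vertex cover = Max matching = 3
- Max independent set = Total vertices - Min vertex cover
- Max independent set = 8 - 3 = 5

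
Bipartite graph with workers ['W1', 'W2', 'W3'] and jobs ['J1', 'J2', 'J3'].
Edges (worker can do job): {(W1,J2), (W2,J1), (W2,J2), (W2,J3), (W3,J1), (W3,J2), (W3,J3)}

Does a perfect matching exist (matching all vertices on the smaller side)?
Yes, perfect matching exists (size 3)

Perfect matching: {(W1,J2), (W2,J1), (W3,J3)}
All 3 vertices on the smaller side are matched.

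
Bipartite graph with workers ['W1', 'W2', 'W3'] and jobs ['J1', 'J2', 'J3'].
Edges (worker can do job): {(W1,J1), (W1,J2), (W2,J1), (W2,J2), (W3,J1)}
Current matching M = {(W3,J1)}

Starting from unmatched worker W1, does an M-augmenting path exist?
Yes: W1 → J2

An M-augmenting path alternates non-matching / matching edges, starting and ending at unmatched vertices.
Path: W1 → J2
(J2 is unmatched in M, so the path is augmenting.)
Flipping edges along this path would increase |M| from 1 to 2.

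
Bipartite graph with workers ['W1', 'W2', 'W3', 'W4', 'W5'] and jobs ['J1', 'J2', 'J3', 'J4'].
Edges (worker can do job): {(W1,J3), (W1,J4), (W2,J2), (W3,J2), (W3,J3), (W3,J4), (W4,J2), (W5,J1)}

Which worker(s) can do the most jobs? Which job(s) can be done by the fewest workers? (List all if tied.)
Most versatile: W3 (3 jobs); Least covered: J1 (1 workers)

Worker degrees (jobs they can do): W1:2, W2:1, W3:3, W4:1, W5:1
Job degrees (workers who can do it): J1:1, J2:3, J3:2, J4:2

Maximum worker degree is 3, achieved by: W3
Minimum job degree is 1, achieved by: J1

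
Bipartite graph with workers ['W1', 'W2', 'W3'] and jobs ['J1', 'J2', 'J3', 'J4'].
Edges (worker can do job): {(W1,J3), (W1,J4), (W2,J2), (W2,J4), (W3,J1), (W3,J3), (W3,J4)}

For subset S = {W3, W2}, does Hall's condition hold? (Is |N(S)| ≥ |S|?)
Yes: |N(S)| = 4, |S| = 2

Subset S = {W3, W2}
Neighbors N(S) = {J1, J2, J3, J4}

|N(S)| = 4, |S| = 2
Hall's condition: |N(S)| ≥ |S| is satisfied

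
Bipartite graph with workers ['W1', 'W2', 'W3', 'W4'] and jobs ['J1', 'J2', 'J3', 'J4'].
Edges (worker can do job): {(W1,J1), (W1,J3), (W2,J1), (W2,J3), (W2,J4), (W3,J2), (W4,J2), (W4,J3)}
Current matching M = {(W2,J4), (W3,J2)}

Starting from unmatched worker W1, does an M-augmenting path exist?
Yes: W1 → J3

An M-augmenting path alternates non-matching / matching edges, starting and ending at unmatched vertices.
Path: W1 → J3
(J3 is unmatched in M, so the path is augmenting.)
Flipping edges along this path would increase |M| from 2 to 3.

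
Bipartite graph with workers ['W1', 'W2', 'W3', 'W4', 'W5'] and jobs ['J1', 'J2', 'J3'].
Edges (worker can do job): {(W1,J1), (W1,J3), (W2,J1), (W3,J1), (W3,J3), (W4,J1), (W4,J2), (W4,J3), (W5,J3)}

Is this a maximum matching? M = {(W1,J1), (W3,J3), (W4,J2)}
Yes, size 3 is maximum

Proposed matching has size 3.
Maximum matching size for this graph: 3.

This is a maximum matching.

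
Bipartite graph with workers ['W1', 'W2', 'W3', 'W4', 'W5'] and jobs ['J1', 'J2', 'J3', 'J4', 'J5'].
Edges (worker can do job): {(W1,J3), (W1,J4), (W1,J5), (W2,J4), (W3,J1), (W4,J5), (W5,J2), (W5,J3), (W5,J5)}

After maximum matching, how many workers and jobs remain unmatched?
Unmatched: 0 workers, 0 jobs

Maximum matching size: 5
Workers: 5 total, 5 matched, 0 unmatched
Jobs: 5 total, 5 matched, 0 unmatched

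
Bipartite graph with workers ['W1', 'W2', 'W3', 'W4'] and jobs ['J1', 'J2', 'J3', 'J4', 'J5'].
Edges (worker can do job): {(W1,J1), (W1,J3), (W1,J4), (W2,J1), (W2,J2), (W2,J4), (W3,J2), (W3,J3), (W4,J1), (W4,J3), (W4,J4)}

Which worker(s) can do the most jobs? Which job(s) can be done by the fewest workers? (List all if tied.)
Most versatile: W1, W2, W4 (3 jobs); Least covered: J5 (0 workers)

Worker degrees (jobs they can do): W1:3, W2:3, W3:2, W4:3
Job degrees (workers who can do it): J1:3, J2:2, J3:3, J4:3, J5:0

Maximum worker degree is 3, achieved by: W1, W2, W4
Minimum job degree is 0, achieved by: J5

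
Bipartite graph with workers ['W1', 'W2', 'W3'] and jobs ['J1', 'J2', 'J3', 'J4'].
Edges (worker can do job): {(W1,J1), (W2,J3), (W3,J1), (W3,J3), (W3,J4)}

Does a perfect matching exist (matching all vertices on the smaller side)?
Yes, perfect matching exists (size 3)

Perfect matching: {(W1,J1), (W2,J3), (W3,J4)}
All 3 vertices on the smaller side are matched.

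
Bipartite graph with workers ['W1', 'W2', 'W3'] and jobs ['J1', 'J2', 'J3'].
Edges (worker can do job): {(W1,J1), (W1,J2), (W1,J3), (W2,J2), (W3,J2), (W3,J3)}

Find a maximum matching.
Matching: {(W1,J1), (W2,J2), (W3,J3)}

Maximum matching (size 3):
  W1 → J1
  W2 → J2
  W3 → J3

Each worker is assigned to at most one job, and each job to at most one worker.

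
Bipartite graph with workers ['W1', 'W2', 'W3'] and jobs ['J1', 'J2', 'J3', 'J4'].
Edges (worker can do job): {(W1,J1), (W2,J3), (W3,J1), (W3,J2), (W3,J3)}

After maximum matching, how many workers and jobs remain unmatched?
Unmatched: 0 workers, 1 jobs

Maximum matching size: 3
Workers: 3 total, 3 matched, 0 unmatched
Jobs: 4 total, 3 matched, 1 unmatched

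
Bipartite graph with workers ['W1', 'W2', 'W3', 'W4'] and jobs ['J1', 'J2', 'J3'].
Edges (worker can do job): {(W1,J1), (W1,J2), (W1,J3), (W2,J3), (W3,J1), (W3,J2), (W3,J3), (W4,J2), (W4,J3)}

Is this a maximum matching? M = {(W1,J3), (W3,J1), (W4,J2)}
Yes, size 3 is maximum

Proposed matching has size 3.
Maximum matching size for this graph: 3.

This is a maximum matching.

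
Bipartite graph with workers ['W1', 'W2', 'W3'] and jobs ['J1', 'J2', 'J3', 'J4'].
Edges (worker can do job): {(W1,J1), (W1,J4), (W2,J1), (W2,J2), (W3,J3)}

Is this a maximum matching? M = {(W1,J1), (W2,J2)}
No, size 2 is not maximum

Proposed matching has size 2.
Maximum matching size for this graph: 3.

This is NOT maximum - can be improved to size 3.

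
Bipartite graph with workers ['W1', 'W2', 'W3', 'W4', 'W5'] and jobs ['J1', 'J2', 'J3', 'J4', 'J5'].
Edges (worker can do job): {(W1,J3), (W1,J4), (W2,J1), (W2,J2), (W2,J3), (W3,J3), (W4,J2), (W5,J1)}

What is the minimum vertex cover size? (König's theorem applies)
Minimum vertex cover size = 4

By König's theorem: in bipartite graphs,
min vertex cover = max matching = 4

Maximum matching has size 4, so minimum vertex cover also has size 4.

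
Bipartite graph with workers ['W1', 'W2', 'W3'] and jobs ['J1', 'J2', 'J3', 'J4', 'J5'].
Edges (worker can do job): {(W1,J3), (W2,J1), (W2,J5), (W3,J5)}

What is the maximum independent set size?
Maximum independent set = 5

By König's theorem:
- Min vertex cover = Max matching = 3
- Max independent set = Total vertices - Min vertex cover
- Max independent set = 8 - 3 = 5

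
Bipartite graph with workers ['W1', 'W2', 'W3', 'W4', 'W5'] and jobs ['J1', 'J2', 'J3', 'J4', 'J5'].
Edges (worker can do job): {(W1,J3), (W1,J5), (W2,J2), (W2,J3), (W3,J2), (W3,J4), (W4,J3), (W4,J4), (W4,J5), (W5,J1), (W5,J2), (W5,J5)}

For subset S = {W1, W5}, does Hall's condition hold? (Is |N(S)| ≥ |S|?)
Yes: |N(S)| = 4, |S| = 2

Subset S = {W1, W5}
Neighbors N(S) = {J1, J2, J3, J5}

|N(S)| = 4, |S| = 2
Hall's condition: |N(S)| ≥ |S| is satisfied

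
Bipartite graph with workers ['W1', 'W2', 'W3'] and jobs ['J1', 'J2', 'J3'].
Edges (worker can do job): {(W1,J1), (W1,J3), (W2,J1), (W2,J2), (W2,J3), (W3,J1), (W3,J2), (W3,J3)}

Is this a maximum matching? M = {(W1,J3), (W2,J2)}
No, size 2 is not maximum

Proposed matching has size 2.
Maximum matching size for this graph: 3.

This is NOT maximum - can be improved to size 3.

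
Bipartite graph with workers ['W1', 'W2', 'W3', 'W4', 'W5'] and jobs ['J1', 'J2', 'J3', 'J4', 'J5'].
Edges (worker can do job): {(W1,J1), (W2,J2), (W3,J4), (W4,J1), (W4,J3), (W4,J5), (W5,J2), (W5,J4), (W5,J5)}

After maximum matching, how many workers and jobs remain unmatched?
Unmatched: 0 workers, 0 jobs

Maximum matching size: 5
Workers: 5 total, 5 matched, 0 unmatched
Jobs: 5 total, 5 matched, 0 unmatched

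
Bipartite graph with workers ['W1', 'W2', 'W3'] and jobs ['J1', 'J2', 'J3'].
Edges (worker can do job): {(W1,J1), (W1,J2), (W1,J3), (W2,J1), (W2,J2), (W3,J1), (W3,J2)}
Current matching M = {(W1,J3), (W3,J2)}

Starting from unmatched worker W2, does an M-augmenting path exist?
Yes: W2 → J1

An M-augmenting path alternates non-matching / matching edges, starting and ending at unmatched vertices.
Path: W2 → J1
(J1 is unmatched in M, so the path is augmenting.)
Flipping edges along this path would increase |M| from 2 to 3.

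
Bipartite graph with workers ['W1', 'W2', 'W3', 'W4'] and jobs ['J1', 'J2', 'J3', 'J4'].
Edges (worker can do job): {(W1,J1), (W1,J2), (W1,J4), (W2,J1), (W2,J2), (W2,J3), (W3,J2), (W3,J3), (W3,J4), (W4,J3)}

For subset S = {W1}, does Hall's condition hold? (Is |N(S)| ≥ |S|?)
Yes: |N(S)| = 3, |S| = 1

Subset S = {W1}
Neighbors N(S) = {J1, J2, J4}

|N(S)| = 3, |S| = 1
Hall's condition: |N(S)| ≥ |S| is satisfied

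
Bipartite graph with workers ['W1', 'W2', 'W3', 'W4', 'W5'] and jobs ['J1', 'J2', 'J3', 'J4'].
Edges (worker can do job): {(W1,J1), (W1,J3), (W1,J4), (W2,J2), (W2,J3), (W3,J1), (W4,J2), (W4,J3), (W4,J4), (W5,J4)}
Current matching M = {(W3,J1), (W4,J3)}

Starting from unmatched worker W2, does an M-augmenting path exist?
Yes: W2 → J3 → W4 → J4

An M-augmenting path alternates non-matching / matching edges, starting and ending at unmatched vertices.
Path: W2 → J3 → W4 → J4
(J4 is unmatched in M, so the path is augmenting.)
Flipping edges along this path would increase |M| from 2 to 3.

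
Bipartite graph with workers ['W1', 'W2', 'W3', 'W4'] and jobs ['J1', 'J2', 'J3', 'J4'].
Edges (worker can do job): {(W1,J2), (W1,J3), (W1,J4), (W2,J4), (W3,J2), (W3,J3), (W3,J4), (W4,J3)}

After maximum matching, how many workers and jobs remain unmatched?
Unmatched: 1 workers, 1 jobs

Maximum matching size: 3
Workers: 4 total, 3 matched, 1 unmatched
Jobs: 4 total, 3 matched, 1 unmatched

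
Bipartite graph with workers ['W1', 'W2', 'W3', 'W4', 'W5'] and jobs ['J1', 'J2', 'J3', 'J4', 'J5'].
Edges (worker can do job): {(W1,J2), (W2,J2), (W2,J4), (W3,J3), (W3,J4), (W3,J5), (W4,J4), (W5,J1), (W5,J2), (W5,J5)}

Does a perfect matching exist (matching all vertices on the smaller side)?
No, maximum matching has size 4 < 5

Maximum matching has size 4, need 5 for perfect matching.
Unmatched workers: ['W2']
Unmatched jobs: ['J5']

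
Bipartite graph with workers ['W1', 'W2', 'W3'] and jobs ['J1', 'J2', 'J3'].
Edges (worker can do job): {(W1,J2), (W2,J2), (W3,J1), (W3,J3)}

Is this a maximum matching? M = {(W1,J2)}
No, size 1 is not maximum

Proposed matching has size 1.
Maximum matching size for this graph: 2.

This is NOT maximum - can be improved to size 2.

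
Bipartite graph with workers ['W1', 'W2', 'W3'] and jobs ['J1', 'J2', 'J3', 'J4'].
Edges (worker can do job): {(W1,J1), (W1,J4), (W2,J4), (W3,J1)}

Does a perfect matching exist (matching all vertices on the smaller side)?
No, maximum matching has size 2 < 3

Maximum matching has size 2, need 3 for perfect matching.
Unmatched workers: ['W2']
Unmatched jobs: ['J3', 'J2']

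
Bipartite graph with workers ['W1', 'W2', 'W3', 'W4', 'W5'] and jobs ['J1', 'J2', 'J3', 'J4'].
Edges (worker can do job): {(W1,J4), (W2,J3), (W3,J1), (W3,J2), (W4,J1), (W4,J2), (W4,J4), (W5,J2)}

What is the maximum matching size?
Maximum matching size = 4

Maximum matching: {(W1,J4), (W2,J3), (W3,J2), (W4,J1)}
Size: 4

This assigns 4 workers to 4 distinct jobs.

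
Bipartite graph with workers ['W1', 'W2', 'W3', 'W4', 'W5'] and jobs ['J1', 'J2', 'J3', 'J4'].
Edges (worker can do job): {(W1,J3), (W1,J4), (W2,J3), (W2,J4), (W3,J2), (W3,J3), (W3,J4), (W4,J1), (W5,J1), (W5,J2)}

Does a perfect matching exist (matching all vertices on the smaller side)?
Yes, perfect matching exists (size 4)

Perfect matching: {(W1,J3), (W3,J4), (W4,J1), (W5,J2)}
All 4 vertices on the smaller side are matched.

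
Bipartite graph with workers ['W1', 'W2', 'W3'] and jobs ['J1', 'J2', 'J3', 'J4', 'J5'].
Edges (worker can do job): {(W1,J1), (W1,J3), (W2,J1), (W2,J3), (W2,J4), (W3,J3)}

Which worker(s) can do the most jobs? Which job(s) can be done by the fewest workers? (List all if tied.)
Most versatile: W2 (3 jobs); Least covered: J2, J5 (0 workers)

Worker degrees (jobs they can do): W1:2, W2:3, W3:1
Job degrees (workers who can do it): J1:2, J2:0, J3:3, J4:1, J5:0

Maximum worker degree is 3, achieved by: W2
Minimum job degree is 0, achieved by: J2, J5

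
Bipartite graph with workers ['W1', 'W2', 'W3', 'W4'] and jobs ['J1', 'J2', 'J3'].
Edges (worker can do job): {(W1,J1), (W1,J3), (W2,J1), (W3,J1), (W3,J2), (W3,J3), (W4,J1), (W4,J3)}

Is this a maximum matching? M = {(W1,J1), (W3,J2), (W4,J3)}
Yes, size 3 is maximum

Proposed matching has size 3.
Maximum matching size for this graph: 3.

This is a maximum matching.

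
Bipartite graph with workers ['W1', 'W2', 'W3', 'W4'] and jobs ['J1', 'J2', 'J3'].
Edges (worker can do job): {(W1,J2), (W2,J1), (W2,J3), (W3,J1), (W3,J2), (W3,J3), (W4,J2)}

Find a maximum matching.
Matching: {(W2,J3), (W3,J1), (W4,J2)}

Maximum matching (size 3):
  W2 → J3
  W3 → J1
  W4 → J2

Each worker is assigned to at most one job, and each job to at most one worker.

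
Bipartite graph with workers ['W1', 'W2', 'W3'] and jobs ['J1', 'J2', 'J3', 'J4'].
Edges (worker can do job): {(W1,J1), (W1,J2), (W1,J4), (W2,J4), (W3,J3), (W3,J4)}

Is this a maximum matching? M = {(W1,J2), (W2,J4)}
No, size 2 is not maximum

Proposed matching has size 2.
Maximum matching size for this graph: 3.

This is NOT maximum - can be improved to size 3.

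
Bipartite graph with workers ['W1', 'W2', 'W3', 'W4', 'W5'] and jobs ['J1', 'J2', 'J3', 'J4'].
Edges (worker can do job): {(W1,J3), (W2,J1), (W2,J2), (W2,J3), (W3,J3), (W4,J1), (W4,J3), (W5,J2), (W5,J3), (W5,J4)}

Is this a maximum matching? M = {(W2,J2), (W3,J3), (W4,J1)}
No, size 3 is not maximum

Proposed matching has size 3.
Maximum matching size for this graph: 4.

This is NOT maximum - can be improved to size 4.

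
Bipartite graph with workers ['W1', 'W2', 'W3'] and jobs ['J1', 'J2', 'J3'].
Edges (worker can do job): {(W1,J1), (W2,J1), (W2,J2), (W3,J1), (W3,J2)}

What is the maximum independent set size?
Maximum independent set = 4

By König's theorem:
- Min vertex cover = Max matching = 2
- Max independent set = Total vertices - Min vertex cover
- Max independent set = 6 - 2 = 4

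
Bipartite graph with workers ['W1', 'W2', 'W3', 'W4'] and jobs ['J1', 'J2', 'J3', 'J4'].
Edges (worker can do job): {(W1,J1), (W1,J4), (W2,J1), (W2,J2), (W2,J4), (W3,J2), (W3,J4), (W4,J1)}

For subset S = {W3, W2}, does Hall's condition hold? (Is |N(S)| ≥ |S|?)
Yes: |N(S)| = 3, |S| = 2

Subset S = {W3, W2}
Neighbors N(S) = {J1, J2, J4}

|N(S)| = 3, |S| = 2
Hall's condition: |N(S)| ≥ |S| is satisfied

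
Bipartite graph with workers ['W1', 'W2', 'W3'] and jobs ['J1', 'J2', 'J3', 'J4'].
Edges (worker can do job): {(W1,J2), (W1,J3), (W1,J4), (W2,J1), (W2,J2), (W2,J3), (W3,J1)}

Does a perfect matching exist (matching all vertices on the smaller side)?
Yes, perfect matching exists (size 3)

Perfect matching: {(W1,J4), (W2,J3), (W3,J1)}
All 3 vertices on the smaller side are matched.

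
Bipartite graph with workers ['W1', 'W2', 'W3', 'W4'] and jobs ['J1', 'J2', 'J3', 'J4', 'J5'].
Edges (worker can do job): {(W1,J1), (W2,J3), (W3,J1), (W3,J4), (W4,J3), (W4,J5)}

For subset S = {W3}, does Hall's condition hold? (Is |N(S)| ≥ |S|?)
Yes: |N(S)| = 2, |S| = 1

Subset S = {W3}
Neighbors N(S) = {J1, J4}

|N(S)| = 2, |S| = 1
Hall's condition: |N(S)| ≥ |S| is satisfied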